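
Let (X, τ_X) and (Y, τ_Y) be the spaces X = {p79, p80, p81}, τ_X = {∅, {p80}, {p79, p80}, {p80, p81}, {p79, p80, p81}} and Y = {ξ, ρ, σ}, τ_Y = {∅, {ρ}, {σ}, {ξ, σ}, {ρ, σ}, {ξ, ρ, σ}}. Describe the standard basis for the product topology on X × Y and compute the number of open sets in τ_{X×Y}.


Basis B = {∅ × ∅, {p80} × {ρ}, {p80} × {σ}, {p79, p80} × {ρ}, {p79, p80} × {σ}, {p80} × {ξ, σ}, {p80} × {ρ, σ}, {p80, p81} × {ρ}, {p80, p81} × {σ}, {p79, p80, p81} × {ρ}, {p79, p80, p81} × {σ}, {p80} × {ξ, ρ, σ}, {p79, p80} × {ξ, σ}, {p79, p80} × {ρ, σ}, {p80, p81} × {ξ, σ}, {p80, p81} × {ρ, σ}, {p79, p80} × {ξ, ρ, σ}, {p79, p80, p81} × {ξ, σ}, {p79, p80, p81} × {ρ, σ}, {p80, p81} × {ξ, ρ, σ}, {p79, p80, p81} × {ξ, ρ, σ}}; |τ_{X×Y}| = 70.

Enumerate products U × V with U ∈ τ_X, V ∈ τ_Y (deduplicated):
  ∅ × ∅ = {} (∅)
  {p80} × {ρ} = {(p80,ρ)}
  {p80} × {σ} = {(p80,σ)}
  {p79, p80} × {ρ} = {(p79,ρ), (p80,ρ)}
  {p79, p80} × {σ} = {(p79,σ), (p80,σ)}
  {p80} × {ξ, σ} = {(p80,ξ), (p80,σ)}
  {p80} × {ρ, σ} = {(p80,ρ), (p80,σ)}
  {p80, p81} × {ρ} = {(p80,ρ), (p81,ρ)}
  {p80, p81} × {σ} = {(p80,σ), (p81,σ)}
  {p79, p80, p81} × {ρ} = {(p79,ρ), (p80,ρ), (p81,ρ)}
  {p79, p80, p81} × {σ} = {(p79,σ), (p80,σ), (p81,σ)}
  {p80} × {ξ, ρ, σ} = {(p80,ξ), (p80,ρ), (p80,σ)}
  {p79, p80} × {ξ, σ} = {(p79,ξ), (p79,σ), (p80,ξ), (p80,σ)}
  {p79, p80} × {ρ, σ} = {(p79,ρ), (p79,σ), (p80,ρ), (p80,σ)}
  {p80, p81} × {ξ, σ} = {(p80,ξ), (p80,σ), (p81,ξ), (p81,σ)}
  {p80, p81} × {ρ, σ} = {(p80,ρ), (p80,σ), (p81,ρ), (p81,σ)}
  {p79, p80} × {ξ, ρ, σ} = {(p79,ξ), (p79,ρ), (p79,σ), (p80,ξ), (p80,ρ), (p80,σ)}
  {p79, p80, p81} × {ξ, σ} = {(p79,ξ), (p79,σ), (p80,ξ), (p80,σ), (p81,ξ), (p81,σ)}
  {p79, p80, p81} × {ρ, σ} = {(p79,ρ), (p79,σ), (p80,ρ), (p80,σ), (p81,ρ), (p81,σ)}
  {p80, p81} × {ξ, ρ, σ} = {(p80,ξ), (p80,ρ), (p80,σ), (p81,ξ), (p81,ρ), (p81,σ)}
  {p79, p80, p81} × {ξ, ρ, σ} = {(p79,ξ), (p79,ρ), (p79,σ), (p80,ξ), (p80,ρ), (p80,σ), (p81,ξ), (p81,ρ), (p81,σ)}
These 21 distinct sets form the basis B.
Close under arbitrary unions to get τ_{X×Y}; counting gives |τ_{X×Y}| = 70.


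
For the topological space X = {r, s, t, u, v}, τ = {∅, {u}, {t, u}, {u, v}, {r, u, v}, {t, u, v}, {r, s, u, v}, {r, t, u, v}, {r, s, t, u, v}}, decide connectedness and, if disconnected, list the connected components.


(X, τ) is connected.

Find clopen sets (U ∈ τ with X ∖ U ∈ τ):
  U = ∅, X ∖ U = {r, s, t, u, v} — both open, so U is clopen.
  U = {r, s, t, u, v}, X ∖ U = ∅ — both open, so U is clopen.
Only trivial clopens (∅ and X) exist, so (X, τ) is connected.
Compute connected components by grouping points that agree on all clopens:
  component: {r, s, t, u, v}


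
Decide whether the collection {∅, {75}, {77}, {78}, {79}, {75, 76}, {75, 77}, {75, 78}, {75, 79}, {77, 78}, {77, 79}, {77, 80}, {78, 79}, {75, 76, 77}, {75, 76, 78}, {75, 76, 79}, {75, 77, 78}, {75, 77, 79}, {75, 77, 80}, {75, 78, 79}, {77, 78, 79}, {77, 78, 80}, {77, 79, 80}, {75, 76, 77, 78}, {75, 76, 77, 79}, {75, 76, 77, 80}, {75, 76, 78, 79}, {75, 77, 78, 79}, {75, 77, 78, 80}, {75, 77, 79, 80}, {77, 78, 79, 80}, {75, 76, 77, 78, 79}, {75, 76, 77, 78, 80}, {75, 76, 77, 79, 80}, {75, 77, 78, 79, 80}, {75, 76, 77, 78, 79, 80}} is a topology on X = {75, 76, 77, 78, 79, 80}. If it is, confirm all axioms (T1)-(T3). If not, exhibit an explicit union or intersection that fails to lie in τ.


τ IS a topology on X.

Axiom (T1): ∅ ∈ τ? Yes; X ∈ τ? Yes.
Axiom (T2/T3): check pairwise unions and intersections of members of τ.
All pairwise intersections and unions checked — each lies in τ. Therefore τ satisfies (T1), (T2), (T3): it IS a topology on X.


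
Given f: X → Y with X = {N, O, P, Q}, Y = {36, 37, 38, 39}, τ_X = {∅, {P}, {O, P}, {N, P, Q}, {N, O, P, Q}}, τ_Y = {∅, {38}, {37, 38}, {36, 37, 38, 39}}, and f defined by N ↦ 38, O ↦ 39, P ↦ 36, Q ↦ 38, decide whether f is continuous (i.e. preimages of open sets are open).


f is NOT continuous.

Compute f^{-1}(U) for each U ∈ τ_Y:
  U = ∅: f^{-1}(U) = ∅ ∈ τ_X ✓.
  U = {38}: f^{-1}(U) = {N, Q} ∉ τ_X ✗.
  U = {37, 38}: f^{-1}(U) = {N, Q} ∉ τ_X ✗.
  U = {36, 37, 38, 39}: f^{-1}(U) = {N, O, P, Q} ∈ τ_X ✓.
Found U = {38} with f^{-1}(U) = {N, Q} not in τ_X. Therefore f is NOT continuous.


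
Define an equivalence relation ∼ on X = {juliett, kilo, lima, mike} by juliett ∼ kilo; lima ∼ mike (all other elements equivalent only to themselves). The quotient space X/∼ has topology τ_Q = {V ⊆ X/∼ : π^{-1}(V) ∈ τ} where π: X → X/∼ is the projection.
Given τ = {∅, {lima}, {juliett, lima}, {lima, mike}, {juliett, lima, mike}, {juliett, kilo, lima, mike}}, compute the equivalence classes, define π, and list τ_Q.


X/∼ = {[juliett=kilo], [lima=mike]}; |τ_Q| = 3.

Equivalence classes: [juliett=kilo], [lima=mike].
Quotient map π: X → X/∼ sends juliett ↦ [juliett=kilo], kilo ↦ [juliett=kilo], lima ↦ [lima=mike], mike ↦ [lima=mike].
For each subset V ⊆ X/∼, compute π^{-1}(V) ⊆ X and check whether π^{-1}(V) ∈ τ. V is open in τ_Q iff π^{-1}(V) ∈ τ.
  V = {}: π^{-1}(V) = ∅ ∈ τ ✓.
  V = {[juliett=kilo]}: π^{-1}(V) = {juliett, kilo} ∉ τ ✗.
  V = {[lima=mike]}: π^{-1}(V) = {lima, mike} ∈ τ ✓.
  V = {[juliett=kilo], [lima=mike]}: π^{-1}(V) = {juliett, kilo, lima, mike} ∈ τ ✓.
Open sets in the quotient: τ_Q = {{}, {[lima=mike]}, {[juliett=kilo], [lima=mike]}} (3 elements).


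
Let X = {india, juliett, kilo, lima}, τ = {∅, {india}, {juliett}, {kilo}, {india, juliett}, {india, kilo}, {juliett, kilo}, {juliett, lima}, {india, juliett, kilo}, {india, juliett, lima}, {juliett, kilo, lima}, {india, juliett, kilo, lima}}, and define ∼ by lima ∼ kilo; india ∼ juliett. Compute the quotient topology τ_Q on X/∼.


X/∼ = {[india=juliett], [kilo=lima]}; |τ_Q| = 3.

Equivalence classes: [india=juliett], [kilo=lima].
Quotient map π: X → X/∼ sends india ↦ [india=juliett], juliett ↦ [india=juliett], kilo ↦ [kilo=lima], lima ↦ [kilo=lima].
For each subset V ⊆ X/∼, compute π^{-1}(V) ⊆ X and check whether π^{-1}(V) ∈ τ. V is open in τ_Q iff π^{-1}(V) ∈ τ.
  V = {}: π^{-1}(V) = ∅ ∈ τ ✓.
  V = {[india=juliett]}: π^{-1}(V) = {india, juliett} ∈ τ ✓.
  V = {[kilo=lima]}: π^{-1}(V) = {kilo, lima} ∉ τ ✗.
  V = {[india=juliett], [kilo=lima]}: π^{-1}(V) = {india, juliett, kilo, lima} ∈ τ ✓.
Open sets in the quotient: τ_Q = {{}, {[india=juliett]}, {[india=juliett], [kilo=lima]}} (3 elements).


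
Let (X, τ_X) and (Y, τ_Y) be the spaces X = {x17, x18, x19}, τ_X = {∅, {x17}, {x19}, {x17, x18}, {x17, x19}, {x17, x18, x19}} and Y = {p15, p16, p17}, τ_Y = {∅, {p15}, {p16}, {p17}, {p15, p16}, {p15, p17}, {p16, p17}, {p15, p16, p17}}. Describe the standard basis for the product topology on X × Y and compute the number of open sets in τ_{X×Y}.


Basis B = {∅ × ∅, {x17} × {p15}, {x17} × {p16}, {x17} × {p17}, {x19} × {p15}, {x19} × {p16}, {x19} × {p17}, {x17} × {p15, p16}, {x17} × {p15, p17}, {x17, x18} × {p15}, {x17, x19} × {p15}, {x17} × {p16, p17}, {x17, x18} × {p16}, {x17, x19} × {p16}, {x17, x18} × {p17}, {x17, x19} × {p17}, {x19} × {p15, p16}, {x19} × {p15, p17}, {x19} × {p16, p17}, {x17} × {p15, p16, p17}, {x17, x18, x19} × {p15}, {x17, x18, x19} × {p16}, {x17, x18, x19} × {p17}, {x19} × {p15, p16, p17}, {x17, x18} × {p15, p16}, {x17, x19} × {p15, p16}, {x17, x18} × {p15, p17}, {x17, x19} × {p15, p17}, {x17, x18} × {p16, p17}, {x17, x19} × {p16, p17}, {x17, x18} × {p15, p16, p17}, {x17, x19} × {p15, p16, p17}, {x17, x18, x19} × {p15, p16}, {x17, x18, x19} × {p15, p17}, {x17, x18, x19} × {p16, p17}, {x17, x18, x19} × {p15, p16, p17}}; |τ_{X×Y}| = 216.

Enumerate products U × V with U ∈ τ_X, V ∈ τ_Y (deduplicated):
  ∅ × ∅ = {} (∅)
  {x17} × {p15} = {(x17,p15)}
  {x17} × {p16} = {(x17,p16)}
  {x17} × {p17} = {(x17,p17)}
  {x19} × {p15} = {(x19,p15)}
  {x19} × {p16} = {(x19,p16)}
  {x19} × {p17} = {(x19,p17)}
  {x17} × {p15, p16} = {(x17,p15), (x17,p16)}
  {x17} × {p15, p17} = {(x17,p15), (x17,p17)}
  {x17, x18} × {p15} = {(x17,p15), (x18,p15)}
  {x17, x19} × {p15} = {(x17,p15), (x19,p15)}
  {x17} × {p16, p17} = {(x17,p16), (x17,p17)}
  {x17, x18} × {p16} = {(x17,p16), (x18,p16)}
  {x17, x19} × {p16} = {(x17,p16), (x19,p16)}
  {x17, x18} × {p17} = {(x17,p17), (x18,p17)}
  {x17, x19} × {p17} = {(x17,p17), (x19,p17)}
  {x19} × {p15, p16} = {(x19,p15), (x19,p16)}
  {x19} × {p15, p17} = {(x19,p15), (x19,p17)}
  {x19} × {p16, p17} = {(x19,p16), (x19,p17)}
  {x17} × {p15, p16, p17} = {(x17,p15), (x17,p16), (x17,p17)}
  {x17, x18, x19} × {p15} = {(x17,p15), (x18,p15), (x19,p15)}
  {x17, x18, x19} × {p16} = {(x17,p16), (x18,p16), (x19,p16)}
  {x17, x18, x19} × {p17} = {(x17,p17), (x18,p17), (x19,p17)}
  {x19} × {p15, p16, p17} = {(x19,p15), (x19,p16), (x19,p17)}
  {x17, x18} × {p15, p16} = {(x17,p15), (x17,p16), (x18,p15), (x18,p16)}
  {x17, x19} × {p15, p16} = {(x17,p15), (x17,p16), (x19,p15), (x19,p16)}
  {x17, x18} × {p15, p17} = {(x17,p15), (x17,p17), (x18,p15), (x18,p17)}
  {x17, x19} × {p15, p17} = {(x17,p15), (x17,p17), (x19,p15), (x19,p17)}
  {x17, x18} × {p16, p17} = {(x17,p16), (x17,p17), (x18,p16), (x18,p17)}
  {x17, x19} × {p16, p17} = {(x17,p16), (x17,p17), (x19,p16), (x19,p17)}
  {x17, x18} × {p15, p16, p17} = {(x17,p15), (x17,p16), (x17,p17), (x18,p15), (x18,p16), (x18,p17)}
  {x17, x19} × {p15, p16, p17} = {(x17,p15), (x17,p16), (x17,p17), (x19,p15), (x19,p16), (x19,p17)}
  {x17, x18, x19} × {p15, p16} = {(x17,p15), (x17,p16), (x18,p15), (x18,p16), (x19,p15), (x19,p16)}
  {x17, x18, x19} × {p15, p17} = {(x17,p15), (x17,p17), (x18,p15), (x18,p17), (x19,p15), (x19,p17)}
  {x17, x18, x19} × {p16, p17} = {(x17,p16), (x17,p17), (x18,p16), (x18,p17), (x19,p16), (x19,p17)}
  {x17, x18, x19} × {p15, p16, p17} = {(x17,p15), (x17,p16), (x17,p17), (x18,p15), (x18,p16), (x18,p17), (x19,p15), (x19,p16), (x19,p17)}
These 36 distinct sets form the basis B.
Close under arbitrary unions to get τ_{X×Y}; counting gives |τ_{X×Y}| = 216.


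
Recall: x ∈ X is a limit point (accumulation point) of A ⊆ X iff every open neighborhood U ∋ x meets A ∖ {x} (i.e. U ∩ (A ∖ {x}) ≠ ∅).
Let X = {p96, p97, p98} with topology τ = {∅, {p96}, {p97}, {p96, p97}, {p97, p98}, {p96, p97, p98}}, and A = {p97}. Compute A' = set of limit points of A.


A' = {p98}

For each x ∈ X, list the open sets U ∈ τ with x ∈ U, then check whether U ∩ (A ∖ {x}) ≠ ∅ for every such U.
  x = p96: open {p96} ∋ x has {p96} ∩ (A ∖ {p96}) = ∅, so x is NOT a limit point.
  x = p97: open {p97} ∋ x has {p97} ∩ (A ∖ {p97}) = ∅, so x is NOT a limit point.
  x = p98: opens ∋ x are {p97, p98}, {p96, p97, p98}; each meets A ∖ {p98}, so x IS a limit point.
Collecting: A' = {p98}.


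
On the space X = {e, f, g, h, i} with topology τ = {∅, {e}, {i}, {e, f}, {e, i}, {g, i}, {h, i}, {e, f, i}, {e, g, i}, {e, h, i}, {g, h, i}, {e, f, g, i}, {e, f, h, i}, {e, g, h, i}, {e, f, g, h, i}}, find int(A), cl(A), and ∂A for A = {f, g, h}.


int(A) = ∅, cl(A) = {f, g, h}, ∂A = {f, g, h}.

Closed sets in (X, τ) are complements of opens:
  closed(X, τ) = {∅, {f}, {g}, {h}, {e, f}, {f, g}, {f, h}, {g, h}, {e, f, g}, {e, f, h}, {f, g, h}, {g, h, i}, {e, f, g, h}, {f, g, h, i}, {e, f, g, h, i}}.
int(A) = ⋃ {U ∈ τ : U ⊆ A}. Opens contained in A: ∅.
Taking the union of these: int(A) = ∅.
cl(A) = ⋂ {C closed : A ⊆ C}. Closed sets containing A: {f, g, h}, {e, f, g, h}, {f, g, h, i}, {e, f, g, h, i}.
Intersecting these: cl(A) = {f, g, h}.
∂A = cl(A) ∖ int(A) = {f, g, h} ∖ ∅ = {f, g, h}.


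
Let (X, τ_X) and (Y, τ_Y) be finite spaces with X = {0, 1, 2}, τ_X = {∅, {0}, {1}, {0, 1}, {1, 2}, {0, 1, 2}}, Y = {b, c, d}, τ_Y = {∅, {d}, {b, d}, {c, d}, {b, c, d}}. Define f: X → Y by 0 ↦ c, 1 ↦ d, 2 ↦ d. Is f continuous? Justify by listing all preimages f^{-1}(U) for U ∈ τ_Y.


f IS continuous.

Compute f^{-1}(U) for each U ∈ τ_Y:
  U = ∅: f^{-1}(U) = ∅ ∈ τ_X ✓.
  U = {d}: f^{-1}(U) = {1, 2} ∈ τ_X ✓.
  U = {b, d}: f^{-1}(U) = {1, 2} ∈ τ_X ✓.
  U = {c, d}: f^{-1}(U) = {0, 1, 2} ∈ τ_X ✓.
  U = {b, c, d}: f^{-1}(U) = {0, 1, 2} ∈ τ_X ✓.
Every preimage lies in τ_X, so f IS continuous.


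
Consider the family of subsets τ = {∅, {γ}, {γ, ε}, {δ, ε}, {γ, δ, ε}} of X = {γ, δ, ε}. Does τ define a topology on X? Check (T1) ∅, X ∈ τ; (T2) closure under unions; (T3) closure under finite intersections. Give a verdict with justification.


τ is NOT a topology on X.

Axiom (T1): ∅ ∈ τ? Yes; X ∈ τ? Yes.
Axiom (T2/T3): check pairwise unions and intersections of members of τ.
Counterexample for (T3): {γ, ε} ∩ {δ, ε} = {ε} ∉ τ. Therefore τ is NOT a topology.


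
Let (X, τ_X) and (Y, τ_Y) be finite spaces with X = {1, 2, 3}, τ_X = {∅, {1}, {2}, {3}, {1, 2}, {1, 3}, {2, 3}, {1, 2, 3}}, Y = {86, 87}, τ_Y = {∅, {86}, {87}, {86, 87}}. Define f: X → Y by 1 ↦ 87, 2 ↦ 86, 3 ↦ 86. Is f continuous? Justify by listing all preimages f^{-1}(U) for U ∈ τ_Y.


f IS continuous.

Compute f^{-1}(U) for each U ∈ τ_Y:
  U = ∅: f^{-1}(U) = ∅ ∈ τ_X ✓.
  U = {86}: f^{-1}(U) = {2, 3} ∈ τ_X ✓.
  U = {87}: f^{-1}(U) = {1} ∈ τ_X ✓.
  U = {86, 87}: f^{-1}(U) = {1, 2, 3} ∈ τ_X ✓.
Every preimage lies in τ_X, so f IS continuous.


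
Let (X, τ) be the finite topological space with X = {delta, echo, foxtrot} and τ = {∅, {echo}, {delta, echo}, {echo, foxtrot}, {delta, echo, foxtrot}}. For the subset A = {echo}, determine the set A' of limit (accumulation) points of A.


A' = {delta, foxtrot}

For each x ∈ X, list the open sets U ∈ τ with x ∈ U, then check whether U ∩ (A ∖ {x}) ≠ ∅ for every such U.
  x = delta: opens ∋ x are {delta, echo}, {delta, echo, foxtrot}; each meets A ∖ {delta}, so x IS a limit point.
  x = echo: open {echo} ∋ x has {echo} ∩ (A ∖ {echo}) = ∅, so x is NOT a limit point.
  x = foxtrot: opens ∋ x are {echo, foxtrot}, {delta, echo, foxtrot}; each meets A ∖ {foxtrot}, so x IS a limit point.
Collecting: A' = {delta, foxtrot}.


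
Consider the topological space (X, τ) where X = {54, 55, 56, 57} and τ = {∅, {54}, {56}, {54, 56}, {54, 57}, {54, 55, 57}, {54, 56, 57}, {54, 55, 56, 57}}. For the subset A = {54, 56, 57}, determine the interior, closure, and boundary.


int(A) = {54, 56, 57}, cl(A) = {54, 55, 56, 57}, ∂A = {55}.

Closed sets in (X, τ) are complements of opens:
  closed(X, τ) = {∅, {55}, {56}, {55, 56}, {55, 57}, {54, 55, 57}, {55, 56, 57}, {54, 55, 56, 57}}.
int(A) = ⋃ {U ∈ τ : U ⊆ A}. Opens contained in A: ∅, {54}, {56}, {54, 56}, {54, 57}, {54, 56, 57}.
Taking the union of these: int(A) = {54, 56, 57}.
cl(A) = ⋂ {C closed : A ⊆ C}. Closed sets containing A: {54, 55, 56, 57}.
Intersecting these: cl(A) = {54, 55, 56, 57}.
∂A = cl(A) ∖ int(A) = {54, 55, 56, 57} ∖ {54, 56, 57} = {55}.


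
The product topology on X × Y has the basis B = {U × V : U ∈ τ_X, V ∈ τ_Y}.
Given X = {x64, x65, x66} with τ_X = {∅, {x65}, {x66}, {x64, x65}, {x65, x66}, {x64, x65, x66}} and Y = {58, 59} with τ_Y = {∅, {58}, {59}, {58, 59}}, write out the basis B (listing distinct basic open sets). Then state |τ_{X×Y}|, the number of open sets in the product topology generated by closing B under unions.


Basis B = {∅ × ∅, {x65} × {58}, {x65} × {59}, {x66} × {58}, {x66} × {59}, {x64, x65} × {58}, {x64, x65} × {59}, {x65} × {58, 59}, {x65, x66} × {58}, {x65, x66} × {59}, {x66} × {58, 59}, {x64, x65, x66} × {58}, {x64, x65, x66} × {59}, {x64, x65} × {58, 59}, {x65, x66} × {58, 59}, {x64, x65, x66} × {58, 59}}; |τ_{X×Y}| = 36.

Enumerate products U × V with U ∈ τ_X, V ∈ τ_Y (deduplicated):
  ∅ × ∅ = {} (∅)
  {x65} × {58} = {(x65,58)}
  {x65} × {59} = {(x65,59)}
  {x66} × {58} = {(x66,58)}
  {x66} × {59} = {(x66,59)}
  {x64, x65} × {58} = {(x64,58), (x65,58)}
  {x64, x65} × {59} = {(x64,59), (x65,59)}
  {x65} × {58, 59} = {(x65,58), (x65,59)}
  {x65, x66} × {58} = {(x65,58), (x66,58)}
  {x65, x66} × {59} = {(x65,59), (x66,59)}
  {x66} × {58, 59} = {(x66,58), (x66,59)}
  {x64, x65, x66} × {58} = {(x64,58), (x65,58), (x66,58)}
  {x64, x65, x66} × {59} = {(x64,59), (x65,59), (x66,59)}
  {x64, x65} × {58, 59} = {(x64,58), (x64,59), (x65,58), (x65,59)}
  {x65, x66} × {58, 59} = {(x65,58), (x65,59), (x66,58), (x66,59)}
  {x64, x65, x66} × {58, 59} = {(x64,58), (x64,59), (x65,58), (x65,59), (x66,58), (x66,59)}
These 16 distinct sets form the basis B.
Close under arbitrary unions to get τ_{X×Y}; counting gives |τ_{X×Y}| = 36.


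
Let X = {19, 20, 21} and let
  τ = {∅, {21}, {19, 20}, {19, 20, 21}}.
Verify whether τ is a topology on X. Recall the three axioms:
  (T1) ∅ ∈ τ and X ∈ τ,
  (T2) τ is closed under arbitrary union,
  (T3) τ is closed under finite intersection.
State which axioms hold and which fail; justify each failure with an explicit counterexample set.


τ IS a topology on X.

Axiom (T1): ∅ ∈ τ? Yes; X ∈ τ? Yes.
Axiom (T2/T3): check pairwise unions and intersections of members of τ.
All pairwise intersections and unions checked — each lies in τ. Therefore τ satisfies (T1), (T2), (T3): it IS a topology on X.


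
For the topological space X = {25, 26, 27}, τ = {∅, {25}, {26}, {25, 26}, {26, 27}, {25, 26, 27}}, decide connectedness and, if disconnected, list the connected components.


(X, τ) is disconnected; components = [{25}, {26, 27}].

Find clopen sets (U ∈ τ with X ∖ U ∈ τ):
  U = ∅, X ∖ U = {25, 26, 27} — both open, so U is clopen.
  U = {25}, X ∖ U = {26, 27} — both open, so U is clopen.
  U = {26, 27}, X ∖ U = {25} — both open, so U is clopen.
  U = {25, 26, 27}, X ∖ U = ∅ — both open, so U is clopen.
Nontrivial clopen(s) exist: e.g. {25}. So (X, τ) is disconnected.
Compute connected components by grouping points that agree on all clopens:
  component: {25}
  component: {26, 27}


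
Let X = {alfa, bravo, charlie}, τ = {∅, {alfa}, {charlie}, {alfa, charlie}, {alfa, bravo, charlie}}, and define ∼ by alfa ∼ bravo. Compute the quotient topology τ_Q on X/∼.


X/∼ = {[alfa=bravo], [charlie]}; |τ_Q| = 3.

Equivalence classes: [alfa=bravo], [charlie].
Quotient map π: X → X/∼ sends alfa ↦ [alfa=bravo], bravo ↦ [alfa=bravo], charlie ↦ [charlie].
For each subset V ⊆ X/∼, compute π^{-1}(V) ⊆ X and check whether π^{-1}(V) ∈ τ. V is open in τ_Q iff π^{-1}(V) ∈ τ.
  V = {}: π^{-1}(V) = ∅ ∈ τ ✓.
  V = {[alfa=bravo]}: π^{-1}(V) = {alfa, bravo} ∉ τ ✗.
  V = {[charlie]}: π^{-1}(V) = {charlie} ∈ τ ✓.
  V = {[alfa=bravo], [charlie]}: π^{-1}(V) = {alfa, bravo, charlie} ∈ τ ✓.
Open sets in the quotient: τ_Q = {{}, {[charlie]}, {[alfa=bravo], [charlie]}} (3 elements).


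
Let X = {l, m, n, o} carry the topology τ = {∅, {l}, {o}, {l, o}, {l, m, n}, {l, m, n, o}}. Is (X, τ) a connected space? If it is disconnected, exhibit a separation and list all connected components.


(X, τ) is disconnected; components = [{o}, {l, m, n}].

Find clopen sets (U ∈ τ with X ∖ U ∈ τ):
  U = ∅, X ∖ U = {l, m, n, o} — both open, so U is clopen.
  U = {o}, X ∖ U = {l, m, n} — both open, so U is clopen.
  U = {l, m, n}, X ∖ U = {o} — both open, so U is clopen.
  U = {l, m, n, o}, X ∖ U = ∅ — both open, so U is clopen.
Nontrivial clopen(s) exist: e.g. {l, m, n}. So (X, τ) is disconnected.
Compute connected components by grouping points that agree on all clopens:
  component: {o}
  component: {l, m, n}


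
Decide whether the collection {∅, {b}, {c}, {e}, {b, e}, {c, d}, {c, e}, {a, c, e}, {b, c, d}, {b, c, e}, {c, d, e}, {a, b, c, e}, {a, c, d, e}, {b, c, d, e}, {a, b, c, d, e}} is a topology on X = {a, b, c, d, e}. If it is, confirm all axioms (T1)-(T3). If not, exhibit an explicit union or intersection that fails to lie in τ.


τ is NOT a topology on X.

Axiom (T1): ∅ ∈ τ? Yes; X ∈ τ? Yes.
Axiom (T2/T3): check pairwise unions and intersections of members of τ.
Counterexample for (T2): {b} ∪ {c} = {b, c} ∉ τ. Therefore τ is NOT a topology.


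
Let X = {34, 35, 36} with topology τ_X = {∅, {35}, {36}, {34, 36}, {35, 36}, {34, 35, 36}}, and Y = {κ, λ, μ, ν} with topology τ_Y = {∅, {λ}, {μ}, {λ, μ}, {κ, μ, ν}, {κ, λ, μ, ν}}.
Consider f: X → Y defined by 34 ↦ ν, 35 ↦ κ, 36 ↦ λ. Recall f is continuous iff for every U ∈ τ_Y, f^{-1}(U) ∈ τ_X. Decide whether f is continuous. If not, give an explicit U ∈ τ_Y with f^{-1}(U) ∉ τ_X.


f is NOT continuous.

Compute f^{-1}(U) for each U ∈ τ_Y:
  U = ∅: f^{-1}(U) = ∅ ∈ τ_X ✓.
  U = {λ}: f^{-1}(U) = {36} ∈ τ_X ✓.
  U = {μ}: f^{-1}(U) = ∅ ∈ τ_X ✓.
  U = {λ, μ}: f^{-1}(U) = {36} ∈ τ_X ✓.
  U = {κ, μ, ν}: f^{-1}(U) = {34, 35} ∉ τ_X ✗.
  U = {κ, λ, μ, ν}: f^{-1}(U) = {34, 35, 36} ∈ τ_X ✓.
Found U = {κ, μ, ν} with f^{-1}(U) = {34, 35} not in τ_X. Therefore f is NOT continuous.


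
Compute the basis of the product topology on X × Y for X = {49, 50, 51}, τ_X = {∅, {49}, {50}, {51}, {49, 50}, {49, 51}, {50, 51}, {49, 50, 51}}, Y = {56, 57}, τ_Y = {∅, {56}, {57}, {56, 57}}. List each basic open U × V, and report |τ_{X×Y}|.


Basis B = {∅ × ∅, {49} × {56}, {49} × {57}, {50} × {56}, {50} × {57}, {51} × {56}, {51} × {57}, {49} × {56, 57}, {49, 50} × {56}, {49, 51} × {56}, {49, 50} × {57}, {49, 51} × {57}, {50} × {56, 57}, {50, 51} × {56}, {50, 51} × {57}, {51} × {56, 57}, {49, 50, 51} × {56}, {49, 50, 51} × {57}, {49, 50} × {56, 57}, {49, 51} × {56, 57}, {50, 51} × {56, 57}, {49, 50, 51} × {56, 57}}; |τ_{X×Y}| = 64.

Enumerate products U × V with U ∈ τ_X, V ∈ τ_Y (deduplicated):
  ∅ × ∅ = {} (∅)
  {49} × {56} = {(49,56)}
  {49} × {57} = {(49,57)}
  {50} × {56} = {(50,56)}
  {50} × {57} = {(50,57)}
  {51} × {56} = {(51,56)}
  {51} × {57} = {(51,57)}
  {49} × {56, 57} = {(49,56), (49,57)}
  {49, 50} × {56} = {(49,56), (50,56)}
  {49, 51} × {56} = {(49,56), (51,56)}
  {49, 50} × {57} = {(49,57), (50,57)}
  {49, 51} × {57} = {(49,57), (51,57)}
  {50} × {56, 57} = {(50,56), (50,57)}
  {50, 51} × {56} = {(50,56), (51,56)}
  {50, 51} × {57} = {(50,57), (51,57)}
  {51} × {56, 57} = {(51,56), (51,57)}
  {49, 50, 51} × {56} = {(49,56), (50,56), (51,56)}
  {49, 50, 51} × {57} = {(49,57), (50,57), (51,57)}
  {49, 50} × {56, 57} = {(49,56), (49,57), (50,56), (50,57)}
  {49, 51} × {56, 57} = {(49,56), (49,57), (51,56), (51,57)}
  {50, 51} × {56, 57} = {(50,56), (50,57), (51,56), (51,57)}
  {49, 50, 51} × {56, 57} = {(49,56), (49,57), (50,56), (50,57), (51,56), (51,57)}
These 22 distinct sets form the basis B.
Close under arbitrary unions to get τ_{X×Y}; counting gives |τ_{X×Y}| = 64.


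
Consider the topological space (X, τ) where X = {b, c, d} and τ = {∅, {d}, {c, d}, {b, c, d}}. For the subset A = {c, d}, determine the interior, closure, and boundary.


int(A) = {c, d}, cl(A) = {b, c, d}, ∂A = {b}.

Closed sets in (X, τ) are complements of opens:
  closed(X, τ) = {∅, {b}, {b, c}, {b, c, d}}.
int(A) = ⋃ {U ∈ τ : U ⊆ A}. Opens contained in A: ∅, {d}, {c, d}.
Taking the union of these: int(A) = {c, d}.
cl(A) = ⋂ {C closed : A ⊆ C}. Closed sets containing A: {b, c, d}.
Intersecting these: cl(A) = {b, c, d}.
∂A = cl(A) ∖ int(A) = {b, c, d} ∖ {c, d} = {b}.


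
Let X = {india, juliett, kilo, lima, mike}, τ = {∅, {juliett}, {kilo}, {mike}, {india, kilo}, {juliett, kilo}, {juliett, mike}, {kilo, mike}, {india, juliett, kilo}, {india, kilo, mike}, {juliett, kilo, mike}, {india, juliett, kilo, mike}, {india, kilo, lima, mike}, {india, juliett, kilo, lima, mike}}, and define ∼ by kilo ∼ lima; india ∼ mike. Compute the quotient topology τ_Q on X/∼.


X/∼ = {[india=mike], [juliett], [kilo=lima]}; |τ_Q| = 4.

Equivalence classes: [india=mike], [juliett], [kilo=lima].
Quotient map π: X → X/∼ sends india ↦ [india=mike], juliett ↦ [juliett], kilo ↦ [kilo=lima], lima ↦ [kilo=lima], mike ↦ [india=mike].
For each subset V ⊆ X/∼, compute π^{-1}(V) ⊆ X and check whether π^{-1}(V) ∈ τ. V is open in τ_Q iff π^{-1}(V) ∈ τ.
  V = {}: π^{-1}(V) = ∅ ∈ τ ✓.
  V = {[india=mike]}: π^{-1}(V) = {india, mike} ∉ τ ✗.
  V = {[juliett]}: π^{-1}(V) = {juliett} ∈ τ ✓.
  V = {[india=mike], [juliett]}: π^{-1}(V) = {india, juliett, mike} ∉ τ ✗.
  V = {[kilo=lima]}: π^{-1}(V) = {kilo, lima} ∉ τ ✗.
  V = {[india=mike], [kilo=lima]}: π^{-1}(V) = {india, kilo, lima, mike} ∈ τ ✓.
  V = {[juliett], [kilo=lima]}: π^{-1}(V) = {juliett, kilo, lima} ∉ τ ✗.
  V = {[india=mike], [juliett], [kilo=lima]}: π^{-1}(V) = {india, juliett, kilo, lima, mike} ∈ τ ✓.
Open sets in the quotient: τ_Q = {{}, {[juliett]}, {[india=mike], [kilo=lima]}, {[india=mike], [juliett], [kilo=lima]}} (4 elements).


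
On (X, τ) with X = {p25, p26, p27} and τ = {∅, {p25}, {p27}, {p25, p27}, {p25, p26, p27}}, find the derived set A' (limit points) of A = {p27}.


A' = {p26}

For each x ∈ X, list the open sets U ∈ τ with x ∈ U, then check whether U ∩ (A ∖ {x}) ≠ ∅ for every such U.
  x = p25: open {p25} ∋ x has {p25} ∩ (A ∖ {p25}) = ∅, so x is NOT a limit point.
  x = p26: opens ∋ x are {p25, p26, p27}; each meets A ∖ {p26}, so x IS a limit point.
  x = p27: open {p27} ∋ x has {p27} ∩ (A ∖ {p27}) = ∅, so x is NOT a limit point.
Collecting: A' = {p26}.


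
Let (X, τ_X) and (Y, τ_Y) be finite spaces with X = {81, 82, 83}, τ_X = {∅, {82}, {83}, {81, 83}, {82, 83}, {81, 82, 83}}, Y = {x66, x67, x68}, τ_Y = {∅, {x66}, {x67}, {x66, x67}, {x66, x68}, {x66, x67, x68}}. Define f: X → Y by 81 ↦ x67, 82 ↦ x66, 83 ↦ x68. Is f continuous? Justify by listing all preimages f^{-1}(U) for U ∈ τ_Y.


f is NOT continuous.

Compute f^{-1}(U) for each U ∈ τ_Y:
  U = ∅: f^{-1}(U) = ∅ ∈ τ_X ✓.
  U = {x66}: f^{-1}(U) = {82} ∈ τ_X ✓.
  U = {x67}: f^{-1}(U) = {81} ∉ τ_X ✗.
  U = {x66, x67}: f^{-1}(U) = {81, 82} ∉ τ_X ✗.
  U = {x66, x68}: f^{-1}(U) = {82, 83} ∈ τ_X ✓.
  U = {x66, x67, x68}: f^{-1}(U) = {81, 82, 83} ∈ τ_X ✓.
Found U = {x67} with f^{-1}(U) = {81} not in τ_X. Therefore f is NOT continuous.


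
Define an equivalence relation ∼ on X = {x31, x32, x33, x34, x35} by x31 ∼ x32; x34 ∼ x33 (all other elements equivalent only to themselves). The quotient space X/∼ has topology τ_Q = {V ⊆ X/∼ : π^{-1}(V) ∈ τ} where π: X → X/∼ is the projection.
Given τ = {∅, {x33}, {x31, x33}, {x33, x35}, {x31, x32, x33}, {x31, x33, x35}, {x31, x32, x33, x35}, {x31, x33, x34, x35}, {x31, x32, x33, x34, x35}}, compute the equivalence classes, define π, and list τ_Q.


X/∼ = {[x31=x32], [x33=x34], [x35]}; |τ_Q| = 2.

Equivalence classes: [x31=x32], [x33=x34], [x35].
Quotient map π: X → X/∼ sends x31 ↦ [x31=x32], x32 ↦ [x31=x32], x33 ↦ [x33=x34], x34 ↦ [x33=x34], x35 ↦ [x35].
For each subset V ⊆ X/∼, compute π^{-1}(V) ⊆ X and check whether π^{-1}(V) ∈ τ. V is open in τ_Q iff π^{-1}(V) ∈ τ.
  V = {}: π^{-1}(V) = ∅ ∈ τ ✓.
  V = {[x31=x32]}: π^{-1}(V) = {x31, x32} ∉ τ ✗.
  V = {[x33=x34]}: π^{-1}(V) = {x33, x34} ∉ τ ✗.
  V = {[x31=x32], [x33=x34]}: π^{-1}(V) = {x31, x32, x33, x34} ∉ τ ✗.
  V = {[x35]}: π^{-1}(V) = {x35} ∉ τ ✗.
  V = {[x31=x32], [x35]}: π^{-1}(V) = {x31, x32, x35} ∉ τ ✗.
  V = {[x33=x34], [x35]}: π^{-1}(V) = {x33, x34, x35} ∉ τ ✗.
  V = {[x31=x32], [x33=x34], [x35]}: π^{-1}(V) = {x31, x32, x33, x34, x35} ∈ τ ✓.
Open sets in the quotient: τ_Q = {{}, {[x31=x32], [x33=x34], [x35]}} (2 elements).


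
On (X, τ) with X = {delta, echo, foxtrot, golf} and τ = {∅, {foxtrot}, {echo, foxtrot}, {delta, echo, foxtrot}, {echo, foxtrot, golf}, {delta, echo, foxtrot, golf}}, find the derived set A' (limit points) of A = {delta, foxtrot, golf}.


A' = {delta, echo, golf}

For each x ∈ X, list the open sets U ∈ τ with x ∈ U, then check whether U ∩ (A ∖ {x}) ≠ ∅ for every such U.
  x = delta: opens ∋ x are {delta, echo, foxtrot}, {delta, echo, foxtrot, golf}; each meets A ∖ {delta}, so x IS a limit point.
  x = echo: opens ∋ x are {echo, foxtrot}, {delta, echo, foxtrot}, {echo, foxtrot, golf}, {delta, echo, foxtrot, golf}; each meets A ∖ {echo}, so x IS a limit point.
  x = foxtrot: open {foxtrot} ∋ x has {foxtrot} ∩ (A ∖ {foxtrot}) = ∅, so x is NOT a limit point.
  x = golf: opens ∋ x are {echo, foxtrot, golf}, {delta, echo, foxtrot, golf}; each meets A ∖ {golf}, so x IS a limit point.
Collecting: A' = {delta, echo, golf}.


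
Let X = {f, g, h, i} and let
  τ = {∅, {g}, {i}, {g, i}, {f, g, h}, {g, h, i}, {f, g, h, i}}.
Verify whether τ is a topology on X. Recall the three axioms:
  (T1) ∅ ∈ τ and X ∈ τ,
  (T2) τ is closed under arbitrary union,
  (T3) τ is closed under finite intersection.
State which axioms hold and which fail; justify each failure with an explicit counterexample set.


τ is NOT a topology on X.

Axiom (T1): ∅ ∈ τ? Yes; X ∈ τ? Yes.
Axiom (T2/T3): check pairwise unions and intersections of members of τ.
Counterexample for (T3): {f, g, h} ∩ {g, h, i} = {g, h} ∉ τ. Therefore τ is NOT a topology.


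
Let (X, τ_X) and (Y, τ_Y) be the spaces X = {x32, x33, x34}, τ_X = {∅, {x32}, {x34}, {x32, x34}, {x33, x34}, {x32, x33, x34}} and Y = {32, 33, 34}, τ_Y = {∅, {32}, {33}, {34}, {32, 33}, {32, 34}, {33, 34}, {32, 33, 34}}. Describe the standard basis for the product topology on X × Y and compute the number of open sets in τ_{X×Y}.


Basis B = {∅ × ∅, {x32} × {32}, {x32} × {33}, {x32} × {34}, {x34} × {32}, {x34} × {33}, {x34} × {34}, {x32} × {32, 33}, {x32} × {32, 34}, {x32, x34} × {32}, {x32} × {33, 34}, {x32, x34} × {33}, {x32, x34} × {34}, {x33, x34} × {32}, {x33, x34} × {33}, {x33, x34} × {34}, {x34} × {32, 33}, {x34} × {32, 34}, {x34} × {33, 34}, {x32} × {32, 33, 34}, {x32, x33, x34} × {32}, {x32, x33, x34} × {33}, {x32, x33, x34} × {34}, {x34} × {32, 33, 34}, {x32, x34} × {32, 33}, {x32, x34} × {32, 34}, {x32, x34} × {33, 34}, {x33, x34} × {32, 33}, {x33, x34} × {32, 34}, {x33, x34} × {33, 34}, {x32, x34} × {32, 33, 34}, {x32, x33, x34} × {32, 33}, {x32, x33, x34} × {32, 34}, {x32, x33, x34} × {33, 34}, {x33, x34} × {32, 33, 34}, {x32, x33, x34} × {32, 33, 34}}; |τ_{X×Y}| = 216.

Enumerate products U × V with U ∈ τ_X, V ∈ τ_Y (deduplicated):
  ∅ × ∅ = {} (∅)
  {x32} × {32} = {(x32,32)}
  {x32} × {33} = {(x32,33)}
  {x32} × {34} = {(x32,34)}
  {x34} × {32} = {(x34,32)}
  {x34} × {33} = {(x34,33)}
  {x34} × {34} = {(x34,34)}
  {x32} × {32, 33} = {(x32,32), (x32,33)}
  {x32} × {32, 34} = {(x32,32), (x32,34)}
  {x32, x34} × {32} = {(x32,32), (x34,32)}
  {x32} × {33, 34} = {(x32,33), (x32,34)}
  {x32, x34} × {33} = {(x32,33), (x34,33)}
  {x32, x34} × {34} = {(x32,34), (x34,34)}
  {x33, x34} × {32} = {(x33,32), (x34,32)}
  {x33, x34} × {33} = {(x33,33), (x34,33)}
  {x33, x34} × {34} = {(x33,34), (x34,34)}
  {x34} × {32, 33} = {(x34,32), (x34,33)}
  {x34} × {32, 34} = {(x34,32), (x34,34)}
  {x34} × {33, 34} = {(x34,33), (x34,34)}
  {x32} × {32, 33, 34} = {(x32,32), (x32,33), (x32,34)}
  {x32, x33, x34} × {32} = {(x32,32), (x33,32), (x34,32)}
  {x32, x33, x34} × {33} = {(x32,33), (x33,33), (x34,33)}
  {x32, x33, x34} × {34} = {(x32,34), (x33,34), (x34,34)}
  {x34} × {32, 33, 34} = {(x34,32), (x34,33), (x34,34)}
  {x32, x34} × {32, 33} = {(x32,32), (x32,33), (x34,32), (x34,33)}
  {x32, x34} × {32, 34} = {(x32,32), (x32,34), (x34,32), (x34,34)}
  {x32, x34} × {33, 34} = {(x32,33), (x32,34), (x34,33), (x34,34)}
  {x33, x34} × {32, 33} = {(x33,32), (x33,33), (x34,32), (x34,33)}
  {x33, x34} × {32, 34} = {(x33,32), (x33,34), (x34,32), (x34,34)}
  {x33, x34} × {33, 34} = {(x33,33), (x33,34), (x34,33), (x34,34)}
  {x32, x34} × {32, 33, 34} = {(x32,32), (x32,33), (x32,34), (x34,32), (x34,33), (x34,34)}
  {x32, x33, x34} × {32, 33} = {(x32,32), (x32,33), (x33,32), (x33,33), (x34,32), (x34,33)}
  {x32, x33, x34} × {32, 34} = {(x32,32), (x32,34), (x33,32), (x33,34), (x34,32), (x34,34)}
  {x32, x33, x34} × {33, 34} = {(x32,33), (x32,34), (x33,33), (x33,34), (x34,33), (x34,34)}
  {x33, x34} × {32, 33, 34} = {(x33,32), (x33,33), (x33,34), (x34,32), (x34,33), (x34,34)}
  {x32, x33, x34} × {32, 33, 34} = {(x32,32), (x32,33), (x32,34), (x33,32), (x33,33), (x33,34), (x34,32), (x34,33), (x34,34)}
These 36 distinct sets form the basis B.
Close under arbitrary unions to get τ_{X×Y}; counting gives |τ_{X×Y}| = 216.


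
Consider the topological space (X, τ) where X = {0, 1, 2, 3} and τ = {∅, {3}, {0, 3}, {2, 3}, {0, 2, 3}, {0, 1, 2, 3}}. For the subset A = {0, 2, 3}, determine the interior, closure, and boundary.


int(A) = {0, 2, 3}, cl(A) = {0, 1, 2, 3}, ∂A = {1}.

Closed sets in (X, τ) are complements of opens:
  closed(X, τ) = {∅, {1}, {0, 1}, {1, 2}, {0, 1, 2}, {0, 1, 2, 3}}.
int(A) = ⋃ {U ∈ τ : U ⊆ A}. Opens contained in A: ∅, {3}, {0, 3}, {2, 3}, {0, 2, 3}.
Taking the union of these: int(A) = {0, 2, 3}.
cl(A) = ⋂ {C closed : A ⊆ C}. Closed sets containing A: {0, 1, 2, 3}.
Intersecting these: cl(A) = {0, 1, 2, 3}.
∂A = cl(A) ∖ int(A) = {0, 1, 2, 3} ∖ {0, 2, 3} = {1}.


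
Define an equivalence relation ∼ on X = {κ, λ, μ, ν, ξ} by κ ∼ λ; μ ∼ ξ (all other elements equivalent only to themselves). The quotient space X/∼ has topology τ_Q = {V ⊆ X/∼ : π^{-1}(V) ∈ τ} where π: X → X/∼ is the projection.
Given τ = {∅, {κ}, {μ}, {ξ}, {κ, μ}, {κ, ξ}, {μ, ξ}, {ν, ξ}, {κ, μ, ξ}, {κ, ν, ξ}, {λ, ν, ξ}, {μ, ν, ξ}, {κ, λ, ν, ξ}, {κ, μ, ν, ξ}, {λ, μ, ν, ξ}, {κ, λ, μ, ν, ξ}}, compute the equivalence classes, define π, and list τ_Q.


X/∼ = {[κ=λ], [μ=ξ], [ν]}; |τ_Q| = 4.

Equivalence classes: [κ=λ], [μ=ξ], [ν].
Quotient map π: X → X/∼ sends κ ↦ [κ=λ], λ ↦ [κ=λ], μ ↦ [μ=ξ], ν ↦ [ν], ξ ↦ [μ=ξ].
For each subset V ⊆ X/∼, compute π^{-1}(V) ⊆ X and check whether π^{-1}(V) ∈ τ. V is open in τ_Q iff π^{-1}(V) ∈ τ.
  V = {}: π^{-1}(V) = ∅ ∈ τ ✓.
  V = {[κ=λ]}: π^{-1}(V) = {κ, λ} ∉ τ ✗.
  V = {[μ=ξ]}: π^{-1}(V) = {μ, ξ} ∈ τ ✓.
  V = {[κ=λ], [μ=ξ]}: π^{-1}(V) = {κ, λ, μ, ξ} ∉ τ ✗.
  V = {[ν]}: π^{-1}(V) = {ν} ∉ τ ✗.
  V = {[κ=λ], [ν]}: π^{-1}(V) = {κ, λ, ν} ∉ τ ✗.
  V = {[μ=ξ], [ν]}: π^{-1}(V) = {μ, ν, ξ} ∈ τ ✓.
  V = {[κ=λ], [μ=ξ], [ν]}: π^{-1}(V) = {κ, λ, μ, ν, ξ} ∈ τ ✓.
Open sets in the quotient: τ_Q = {{}, {[μ=ξ]}, {[μ=ξ], [ν]}, {[κ=λ], [μ=ξ], [ν]}} (4 elements).


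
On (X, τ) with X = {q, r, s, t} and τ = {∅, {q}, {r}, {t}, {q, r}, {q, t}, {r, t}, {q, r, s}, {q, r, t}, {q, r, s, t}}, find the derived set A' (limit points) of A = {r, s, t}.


A' = {s}

For each x ∈ X, list the open sets U ∈ τ with x ∈ U, then check whether U ∩ (A ∖ {x}) ≠ ∅ for every such U.
  x = q: open {q} ∋ x has {q} ∩ (A ∖ {q}) = ∅, so x is NOT a limit point.
  x = r: open {r} ∋ x has {r} ∩ (A ∖ {r}) = ∅, so x is NOT a limit point.
  x = s: opens ∋ x are {q, r, s}, {q, r, s, t}; each meets A ∖ {s}, so x IS a limit point.
  x = t: open {t} ∋ x has {t} ∩ (A ∖ {t}) = ∅, so x is NOT a limit point.
Collecting: A' = {s}.


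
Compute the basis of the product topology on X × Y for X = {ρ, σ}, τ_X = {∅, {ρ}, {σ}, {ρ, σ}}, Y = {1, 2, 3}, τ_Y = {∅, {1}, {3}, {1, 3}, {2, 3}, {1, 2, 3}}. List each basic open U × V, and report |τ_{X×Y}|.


Basis B = {∅ × ∅, {ρ} × {1}, {ρ} × {3}, {σ} × {1}, {σ} × {3}, {ρ} × {1, 3}, {ρ, σ} × {1}, {ρ} × {2, 3}, {ρ, σ} × {3}, {σ} × {1, 3}, {σ} × {2, 3}, {ρ} × {1, 2, 3}, {σ} × {1, 2, 3}, {ρ, σ} × {1, 3}, {ρ, σ} × {2, 3}, {ρ, σ} × {1, 2, 3}}; |τ_{X×Y}| = 36.

Enumerate products U × V with U ∈ τ_X, V ∈ τ_Y (deduplicated):
  ∅ × ∅ = {} (∅)
  {ρ} × {1} = {(ρ,1)}
  {ρ} × {3} = {(ρ,3)}
  {σ} × {1} = {(σ,1)}
  {σ} × {3} = {(σ,3)}
  {ρ} × {1, 3} = {(ρ,1), (ρ,3)}
  {ρ, σ} × {1} = {(ρ,1), (σ,1)}
  {ρ} × {2, 3} = {(ρ,2), (ρ,3)}
  {ρ, σ} × {3} = {(ρ,3), (σ,3)}
  {σ} × {1, 3} = {(σ,1), (σ,3)}
  {σ} × {2, 3} = {(σ,2), (σ,3)}
  {ρ} × {1, 2, 3} = {(ρ,1), (ρ,2), (ρ,3)}
  {σ} × {1, 2, 3} = {(σ,1), (σ,2), (σ,3)}
  {ρ, σ} × {1, 3} = {(ρ,1), (ρ,3), (σ,1), (σ,3)}
  {ρ, σ} × {2, 3} = {(ρ,2), (ρ,3), (σ,2), (σ,3)}
  {ρ, σ} × {1, 2, 3} = {(ρ,1), (ρ,2), (ρ,3), (σ,1), (σ,2), (σ,3)}
These 16 distinct sets form the basis B.
Close under arbitrary unions to get τ_{X×Y}; counting gives |τ_{X×Y}| = 36.


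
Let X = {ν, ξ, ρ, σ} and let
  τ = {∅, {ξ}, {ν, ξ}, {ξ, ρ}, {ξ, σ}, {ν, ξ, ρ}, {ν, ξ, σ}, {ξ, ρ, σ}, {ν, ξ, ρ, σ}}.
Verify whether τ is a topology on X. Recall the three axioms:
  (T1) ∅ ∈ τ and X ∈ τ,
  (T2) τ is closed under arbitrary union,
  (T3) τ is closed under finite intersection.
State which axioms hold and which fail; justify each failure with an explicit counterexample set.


τ IS a topology on X.

Axiom (T1): ∅ ∈ τ? Yes; X ∈ τ? Yes.
Axiom (T2/T3): check pairwise unions and intersections of members of τ.
All pairwise intersections and unions checked — each lies in τ. Therefore τ satisfies (T1), (T2), (T3): it IS a topology on X.


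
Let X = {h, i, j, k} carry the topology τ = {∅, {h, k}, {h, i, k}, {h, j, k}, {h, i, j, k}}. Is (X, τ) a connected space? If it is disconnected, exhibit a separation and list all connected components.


(X, τ) is connected.

Find clopen sets (U ∈ τ with X ∖ U ∈ τ):
  U = ∅, X ∖ U = {h, i, j, k} — both open, so U is clopen.
  U = {h, i, j, k}, X ∖ U = ∅ — both open, so U is clopen.
Only trivial clopens (∅ and X) exist, so (X, τ) is connected.
Compute connected components by grouping points that agree on all clopens:
  component: {h, i, j, k}


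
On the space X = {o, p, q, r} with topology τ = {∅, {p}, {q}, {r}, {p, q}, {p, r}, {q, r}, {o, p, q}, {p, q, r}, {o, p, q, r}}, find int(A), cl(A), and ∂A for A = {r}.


int(A) = {r}, cl(A) = {r}, ∂A = ∅.

Closed sets in (X, τ) are complements of opens:
  closed(X, τ) = {∅, {o}, {r}, {o, p}, {o, q}, {o, r}, {o, p, q}, {o, p, r}, {o, q, r}, {o, p, q, r}}.
int(A) = ⋃ {U ∈ τ : U ⊆ A}. Opens contained in A: ∅, {r}.
Taking the union of these: int(A) = {r}.
cl(A) = ⋂ {C closed : A ⊆ C}. Closed sets containing A: {r}, {o, r}, {o, p, r}, {o, q, r}, {o, p, q, r}.
Intersecting these: cl(A) = {r}.
∂A = cl(A) ∖ int(A) = {r} ∖ {r} = ∅.


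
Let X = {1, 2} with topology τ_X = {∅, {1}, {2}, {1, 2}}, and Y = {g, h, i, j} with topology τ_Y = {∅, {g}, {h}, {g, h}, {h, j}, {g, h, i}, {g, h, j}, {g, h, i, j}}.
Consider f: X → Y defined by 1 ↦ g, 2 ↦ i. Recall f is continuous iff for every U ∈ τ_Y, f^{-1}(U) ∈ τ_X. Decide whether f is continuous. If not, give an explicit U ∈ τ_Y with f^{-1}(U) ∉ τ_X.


f IS continuous.

Compute f^{-1}(U) for each U ∈ τ_Y:
  U = ∅: f^{-1}(U) = ∅ ∈ τ_X ✓.
  U = {g}: f^{-1}(U) = {1} ∈ τ_X ✓.
  U = {h}: f^{-1}(U) = ∅ ∈ τ_X ✓.
  U = {g, h}: f^{-1}(U) = {1} ∈ τ_X ✓.
  U = {h, j}: f^{-1}(U) = ∅ ∈ τ_X ✓.
  U = {g, h, i}: f^{-1}(U) = {1, 2} ∈ τ_X ✓.
  U = {g, h, j}: f^{-1}(U) = {1} ∈ τ_X ✓.
  U = {g, h, i, j}: f^{-1}(U) = {1, 2} ∈ τ_X ✓.
Every preimage lies in τ_X, so f IS continuous.


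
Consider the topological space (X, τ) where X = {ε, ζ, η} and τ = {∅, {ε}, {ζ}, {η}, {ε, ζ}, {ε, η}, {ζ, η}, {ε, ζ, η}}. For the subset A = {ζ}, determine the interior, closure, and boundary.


int(A) = {ζ}, cl(A) = {ζ}, ∂A = ∅.

Closed sets in (X, τ) are complements of opens:
  closed(X, τ) = {∅, {ε}, {ζ}, {η}, {ε, ζ}, {ε, η}, {ζ, η}, {ε, ζ, η}}.
int(A) = ⋃ {U ∈ τ : U ⊆ A}. Opens contained in A: ∅, {ζ}.
Taking the union of these: int(A) = {ζ}.
cl(A) = ⋂ {C closed : A ⊆ C}. Closed sets containing A: {ζ}, {ε, ζ}, {ζ, η}, {ε, ζ, η}.
Intersecting these: cl(A) = {ζ}.
∂A = cl(A) ∖ int(A) = {ζ} ∖ {ζ} = ∅.
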